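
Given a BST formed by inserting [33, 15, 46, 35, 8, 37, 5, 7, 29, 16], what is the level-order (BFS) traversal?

Tree insertion order: [33, 15, 46, 35, 8, 37, 5, 7, 29, 16]
Tree (level-order array): [33, 15, 46, 8, 29, 35, None, 5, None, 16, None, None, 37, None, 7]
BFS from the root, enqueuing left then right child of each popped node:
  queue [33] -> pop 33, enqueue [15, 46], visited so far: [33]
  queue [15, 46] -> pop 15, enqueue [8, 29], visited so far: [33, 15]
  queue [46, 8, 29] -> pop 46, enqueue [35], visited so far: [33, 15, 46]
  queue [8, 29, 35] -> pop 8, enqueue [5], visited so far: [33, 15, 46, 8]
  queue [29, 35, 5] -> pop 29, enqueue [16], visited so far: [33, 15, 46, 8, 29]
  queue [35, 5, 16] -> pop 35, enqueue [37], visited so far: [33, 15, 46, 8, 29, 35]
  queue [5, 16, 37] -> pop 5, enqueue [7], visited so far: [33, 15, 46, 8, 29, 35, 5]
  queue [16, 37, 7] -> pop 16, enqueue [none], visited so far: [33, 15, 46, 8, 29, 35, 5, 16]
  queue [37, 7] -> pop 37, enqueue [none], visited so far: [33, 15, 46, 8, 29, 35, 5, 16, 37]
  queue [7] -> pop 7, enqueue [none], visited so far: [33, 15, 46, 8, 29, 35, 5, 16, 37, 7]
Result: [33, 15, 46, 8, 29, 35, 5, 16, 37, 7]


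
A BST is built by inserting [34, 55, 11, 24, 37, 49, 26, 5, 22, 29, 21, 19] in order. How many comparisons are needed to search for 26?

Search path for 26: 34 -> 11 -> 24 -> 26
Found: True
Comparisons: 4


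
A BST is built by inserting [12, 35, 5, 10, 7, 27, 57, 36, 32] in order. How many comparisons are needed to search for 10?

Search path for 10: 12 -> 5 -> 10
Found: True
Comparisons: 3


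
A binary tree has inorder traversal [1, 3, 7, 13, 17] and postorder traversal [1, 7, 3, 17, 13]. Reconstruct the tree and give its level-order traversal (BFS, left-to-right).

Inorder:   [1, 3, 7, 13, 17]
Postorder: [1, 7, 3, 17, 13]
Algorithm: postorder visits root last, so walk postorder right-to-left;
each value is the root of the current inorder slice — split it at that
value, recurse on the right subtree first, then the left.
Recursive splits:
  root=13; inorder splits into left=[1, 3, 7], right=[17]
  root=17; inorder splits into left=[], right=[]
  root=3; inorder splits into left=[1], right=[7]
  root=7; inorder splits into left=[], right=[]
  root=1; inorder splits into left=[], right=[]
Reconstructed level-order: [13, 3, 17, 1, 7]


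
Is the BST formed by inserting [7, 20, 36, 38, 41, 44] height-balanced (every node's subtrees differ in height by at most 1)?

Tree (level-order array): [7, None, 20, None, 36, None, 38, None, 41, None, 44]
Definition: a tree is height-balanced if, at every node, |h(left) - h(right)| <= 1 (empty subtree has height -1).
Bottom-up per-node check:
  node 44: h_left=-1, h_right=-1, diff=0 [OK], height=0
  node 41: h_left=-1, h_right=0, diff=1 [OK], height=1
  node 38: h_left=-1, h_right=1, diff=2 [FAIL (|-1-1|=2 > 1)], height=2
  node 36: h_left=-1, h_right=2, diff=3 [FAIL (|-1-2|=3 > 1)], height=3
  node 20: h_left=-1, h_right=3, diff=4 [FAIL (|-1-3|=4 > 1)], height=4
  node 7: h_left=-1, h_right=4, diff=5 [FAIL (|-1-4|=5 > 1)], height=5
Node 38 violates the condition: |-1 - 1| = 2 > 1.
Result: Not balanced


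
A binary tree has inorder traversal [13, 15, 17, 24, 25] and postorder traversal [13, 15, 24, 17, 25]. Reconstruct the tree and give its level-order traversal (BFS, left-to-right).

Inorder:   [13, 15, 17, 24, 25]
Postorder: [13, 15, 24, 17, 25]
Algorithm: postorder visits root last, so walk postorder right-to-left;
each value is the root of the current inorder slice — split it at that
value, recurse on the right subtree first, then the left.
Recursive splits:
  root=25; inorder splits into left=[13, 15, 17, 24], right=[]
  root=17; inorder splits into left=[13, 15], right=[24]
  root=24; inorder splits into left=[], right=[]
  root=15; inorder splits into left=[13], right=[]
  root=13; inorder splits into left=[], right=[]
Reconstructed level-order: [25, 17, 15, 24, 13]


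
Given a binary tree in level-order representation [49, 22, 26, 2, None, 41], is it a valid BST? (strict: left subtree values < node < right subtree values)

Level-order array: [49, 22, 26, 2, None, 41]
Validate using subtree bounds (lo, hi): at each node, require lo < value < hi,
then recurse left with hi=value and right with lo=value.
Preorder trace (stopping at first violation):
  at node 49 with bounds (-inf, +inf): OK
  at node 22 with bounds (-inf, 49): OK
  at node 2 with bounds (-inf, 22): OK
  at node 26 with bounds (49, +inf): VIOLATION
Node 26 violates its bound: not (49 < 26 < +inf).
Result: Not a valid BST


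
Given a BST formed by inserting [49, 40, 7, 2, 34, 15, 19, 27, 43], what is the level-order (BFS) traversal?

Tree insertion order: [49, 40, 7, 2, 34, 15, 19, 27, 43]
Tree (level-order array): [49, 40, None, 7, 43, 2, 34, None, None, None, None, 15, None, None, 19, None, 27]
BFS from the root, enqueuing left then right child of each popped node:
  queue [49] -> pop 49, enqueue [40], visited so far: [49]
  queue [40] -> pop 40, enqueue [7, 43], visited so far: [49, 40]
  queue [7, 43] -> pop 7, enqueue [2, 34], visited so far: [49, 40, 7]
  queue [43, 2, 34] -> pop 43, enqueue [none], visited so far: [49, 40, 7, 43]
  queue [2, 34] -> pop 2, enqueue [none], visited so far: [49, 40, 7, 43, 2]
  queue [34] -> pop 34, enqueue [15], visited so far: [49, 40, 7, 43, 2, 34]
  queue [15] -> pop 15, enqueue [19], visited so far: [49, 40, 7, 43, 2, 34, 15]
  queue [19] -> pop 19, enqueue [27], visited so far: [49, 40, 7, 43, 2, 34, 15, 19]
  queue [27] -> pop 27, enqueue [none], visited so far: [49, 40, 7, 43, 2, 34, 15, 19, 27]
Result: [49, 40, 7, 43, 2, 34, 15, 19, 27]


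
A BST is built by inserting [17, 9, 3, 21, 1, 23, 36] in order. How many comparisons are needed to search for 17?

Search path for 17: 17
Found: True
Comparisons: 1


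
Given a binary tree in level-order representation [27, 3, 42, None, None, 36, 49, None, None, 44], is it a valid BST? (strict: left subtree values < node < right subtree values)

Level-order array: [27, 3, 42, None, None, 36, 49, None, None, 44]
Validate using subtree bounds (lo, hi): at each node, require lo < value < hi,
then recurse left with hi=value and right with lo=value.
Preorder trace (stopping at first violation):
  at node 27 with bounds (-inf, +inf): OK
  at node 3 with bounds (-inf, 27): OK
  at node 42 with bounds (27, +inf): OK
  at node 36 with bounds (27, 42): OK
  at node 49 with bounds (42, +inf): OK
  at node 44 with bounds (42, 49): OK
No violation found at any node.
Result: Valid BST


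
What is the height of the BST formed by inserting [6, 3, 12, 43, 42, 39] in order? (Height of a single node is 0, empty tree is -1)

Insertion order: [6, 3, 12, 43, 42, 39]
Tree (level-order array): [6, 3, 12, None, None, None, 43, 42, None, 39]
Compute height bottom-up (empty subtree = -1):
  height(3) = 1 + max(-1, -1) = 0
  height(39) = 1 + max(-1, -1) = 0
  height(42) = 1 + max(0, -1) = 1
  height(43) = 1 + max(1, -1) = 2
  height(12) = 1 + max(-1, 2) = 3
  height(6) = 1 + max(0, 3) = 4
Height = 4


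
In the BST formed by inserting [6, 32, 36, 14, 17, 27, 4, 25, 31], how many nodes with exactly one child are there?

Tree built from: [6, 32, 36, 14, 17, 27, 4, 25, 31]
Tree (level-order array): [6, 4, 32, None, None, 14, 36, None, 17, None, None, None, 27, 25, 31]
Rule: These are nodes with exactly 1 non-null child.
Per-node child counts:
  node 6: 2 child(ren)
  node 4: 0 child(ren)
  node 32: 2 child(ren)
  node 14: 1 child(ren)
  node 17: 1 child(ren)
  node 27: 2 child(ren)
  node 25: 0 child(ren)
  node 31: 0 child(ren)
  node 36: 0 child(ren)
Matching nodes: [14, 17]
Count of nodes with exactly one child: 2


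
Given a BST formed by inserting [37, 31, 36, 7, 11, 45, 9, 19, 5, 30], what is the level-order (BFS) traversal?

Tree insertion order: [37, 31, 36, 7, 11, 45, 9, 19, 5, 30]
Tree (level-order array): [37, 31, 45, 7, 36, None, None, 5, 11, None, None, None, None, 9, 19, None, None, None, 30]
BFS from the root, enqueuing left then right child of each popped node:
  queue [37] -> pop 37, enqueue [31, 45], visited so far: [37]
  queue [31, 45] -> pop 31, enqueue [7, 36], visited so far: [37, 31]
  queue [45, 7, 36] -> pop 45, enqueue [none], visited so far: [37, 31, 45]
  queue [7, 36] -> pop 7, enqueue [5, 11], visited so far: [37, 31, 45, 7]
  queue [36, 5, 11] -> pop 36, enqueue [none], visited so far: [37, 31, 45, 7, 36]
  queue [5, 11] -> pop 5, enqueue [none], visited so far: [37, 31, 45, 7, 36, 5]
  queue [11] -> pop 11, enqueue [9, 19], visited so far: [37, 31, 45, 7, 36, 5, 11]
  queue [9, 19] -> pop 9, enqueue [none], visited so far: [37, 31, 45, 7, 36, 5, 11, 9]
  queue [19] -> pop 19, enqueue [30], visited so far: [37, 31, 45, 7, 36, 5, 11, 9, 19]
  queue [30] -> pop 30, enqueue [none], visited so far: [37, 31, 45, 7, 36, 5, 11, 9, 19, 30]
Result: [37, 31, 45, 7, 36, 5, 11, 9, 19, 30]


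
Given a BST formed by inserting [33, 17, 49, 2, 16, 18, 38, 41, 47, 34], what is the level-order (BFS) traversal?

Tree insertion order: [33, 17, 49, 2, 16, 18, 38, 41, 47, 34]
Tree (level-order array): [33, 17, 49, 2, 18, 38, None, None, 16, None, None, 34, 41, None, None, None, None, None, 47]
BFS from the root, enqueuing left then right child of each popped node:
  queue [33] -> pop 33, enqueue [17, 49], visited so far: [33]
  queue [17, 49] -> pop 17, enqueue [2, 18], visited so far: [33, 17]
  queue [49, 2, 18] -> pop 49, enqueue [38], visited so far: [33, 17, 49]
  queue [2, 18, 38] -> pop 2, enqueue [16], visited so far: [33, 17, 49, 2]
  queue [18, 38, 16] -> pop 18, enqueue [none], visited so far: [33, 17, 49, 2, 18]
  queue [38, 16] -> pop 38, enqueue [34, 41], visited so far: [33, 17, 49, 2, 18, 38]
  queue [16, 34, 41] -> pop 16, enqueue [none], visited so far: [33, 17, 49, 2, 18, 38, 16]
  queue [34, 41] -> pop 34, enqueue [none], visited so far: [33, 17, 49, 2, 18, 38, 16, 34]
  queue [41] -> pop 41, enqueue [47], visited so far: [33, 17, 49, 2, 18, 38, 16, 34, 41]
  queue [47] -> pop 47, enqueue [none], visited so far: [33, 17, 49, 2, 18, 38, 16, 34, 41, 47]
Result: [33, 17, 49, 2, 18, 38, 16, 34, 41, 47]


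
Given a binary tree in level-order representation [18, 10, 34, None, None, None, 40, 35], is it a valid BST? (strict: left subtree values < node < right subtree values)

Level-order array: [18, 10, 34, None, None, None, 40, 35]
Validate using subtree bounds (lo, hi): at each node, require lo < value < hi,
then recurse left with hi=value and right with lo=value.
Preorder trace (stopping at first violation):
  at node 18 with bounds (-inf, +inf): OK
  at node 10 with bounds (-inf, 18): OK
  at node 34 with bounds (18, +inf): OK
  at node 40 with bounds (34, +inf): OK
  at node 35 with bounds (34, 40): OK
No violation found at any node.
Result: Valid BST


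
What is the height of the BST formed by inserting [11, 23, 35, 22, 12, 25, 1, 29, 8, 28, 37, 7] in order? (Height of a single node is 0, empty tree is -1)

Insertion order: [11, 23, 35, 22, 12, 25, 1, 29, 8, 28, 37, 7]
Tree (level-order array): [11, 1, 23, None, 8, 22, 35, 7, None, 12, None, 25, 37, None, None, None, None, None, 29, None, None, 28]
Compute height bottom-up (empty subtree = -1):
  height(7) = 1 + max(-1, -1) = 0
  height(8) = 1 + max(0, -1) = 1
  height(1) = 1 + max(-1, 1) = 2
  height(12) = 1 + max(-1, -1) = 0
  height(22) = 1 + max(0, -1) = 1
  height(28) = 1 + max(-1, -1) = 0
  height(29) = 1 + max(0, -1) = 1
  height(25) = 1 + max(-1, 1) = 2
  height(37) = 1 + max(-1, -1) = 0
  height(35) = 1 + max(2, 0) = 3
  height(23) = 1 + max(1, 3) = 4
  height(11) = 1 + max(2, 4) = 5
Height = 5


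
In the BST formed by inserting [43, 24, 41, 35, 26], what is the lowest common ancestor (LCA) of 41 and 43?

Tree insertion order: [43, 24, 41, 35, 26]
Tree (level-order array): [43, 24, None, None, 41, 35, None, 26]
In a BST, the LCA of p=41, q=43 is the first node v on the
root-to-leaf path with p <= v <= q (go left if both < v, right if both > v).
Walk from root:
  at 43: 41 <= 43 <= 43, this is the LCA
LCA = 43


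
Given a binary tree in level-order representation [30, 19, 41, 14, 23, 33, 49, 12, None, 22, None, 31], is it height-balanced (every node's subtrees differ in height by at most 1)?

Tree (level-order array): [30, 19, 41, 14, 23, 33, 49, 12, None, 22, None, 31]
Definition: a tree is height-balanced if, at every node, |h(left) - h(right)| <= 1 (empty subtree has height -1).
Bottom-up per-node check:
  node 12: h_left=-1, h_right=-1, diff=0 [OK], height=0
  node 14: h_left=0, h_right=-1, diff=1 [OK], height=1
  node 22: h_left=-1, h_right=-1, diff=0 [OK], height=0
  node 23: h_left=0, h_right=-1, diff=1 [OK], height=1
  node 19: h_left=1, h_right=1, diff=0 [OK], height=2
  node 31: h_left=-1, h_right=-1, diff=0 [OK], height=0
  node 33: h_left=0, h_right=-1, diff=1 [OK], height=1
  node 49: h_left=-1, h_right=-1, diff=0 [OK], height=0
  node 41: h_left=1, h_right=0, diff=1 [OK], height=2
  node 30: h_left=2, h_right=2, diff=0 [OK], height=3
All nodes satisfy the balance condition.
Result: Balanced


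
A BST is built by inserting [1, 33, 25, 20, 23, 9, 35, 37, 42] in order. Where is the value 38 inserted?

Starting tree (level order): [1, None, 33, 25, 35, 20, None, None, 37, 9, 23, None, 42]
Insertion path: 1 -> 33 -> 35 -> 37 -> 42
Result: insert 38 as left child of 42
Final tree (level order): [1, None, 33, 25, 35, 20, None, None, 37, 9, 23, None, 42, None, None, None, None, 38]


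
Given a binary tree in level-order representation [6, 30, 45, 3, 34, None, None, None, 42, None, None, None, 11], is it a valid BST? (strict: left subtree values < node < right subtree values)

Level-order array: [6, 30, 45, 3, 34, None, None, None, 42, None, None, None, 11]
Validate using subtree bounds (lo, hi): at each node, require lo < value < hi,
then recurse left with hi=value and right with lo=value.
Preorder trace (stopping at first violation):
  at node 6 with bounds (-inf, +inf): OK
  at node 30 with bounds (-inf, 6): VIOLATION
Node 30 violates its bound: not (-inf < 30 < 6).
Result: Not a valid BST


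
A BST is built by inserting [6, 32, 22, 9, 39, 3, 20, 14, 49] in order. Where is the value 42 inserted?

Starting tree (level order): [6, 3, 32, None, None, 22, 39, 9, None, None, 49, None, 20, None, None, 14]
Insertion path: 6 -> 32 -> 39 -> 49
Result: insert 42 as left child of 49
Final tree (level order): [6, 3, 32, None, None, 22, 39, 9, None, None, 49, None, 20, 42, None, 14]


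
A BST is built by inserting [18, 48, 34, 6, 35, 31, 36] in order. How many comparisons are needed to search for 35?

Search path for 35: 18 -> 48 -> 34 -> 35
Found: True
Comparisons: 4


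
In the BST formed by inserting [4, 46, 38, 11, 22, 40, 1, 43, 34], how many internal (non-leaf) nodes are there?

Tree built from: [4, 46, 38, 11, 22, 40, 1, 43, 34]
Tree (level-order array): [4, 1, 46, None, None, 38, None, 11, 40, None, 22, None, 43, None, 34]
Rule: An internal node has at least one child.
Per-node child counts:
  node 4: 2 child(ren)
  node 1: 0 child(ren)
  node 46: 1 child(ren)
  node 38: 2 child(ren)
  node 11: 1 child(ren)
  node 22: 1 child(ren)
  node 34: 0 child(ren)
  node 40: 1 child(ren)
  node 43: 0 child(ren)
Matching nodes: [4, 46, 38, 11, 22, 40]
Count of internal (non-leaf) nodes: 6


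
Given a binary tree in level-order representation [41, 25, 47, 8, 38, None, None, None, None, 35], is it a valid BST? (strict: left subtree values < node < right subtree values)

Level-order array: [41, 25, 47, 8, 38, None, None, None, None, 35]
Validate using subtree bounds (lo, hi): at each node, require lo < value < hi,
then recurse left with hi=value and right with lo=value.
Preorder trace (stopping at first violation):
  at node 41 with bounds (-inf, +inf): OK
  at node 25 with bounds (-inf, 41): OK
  at node 8 with bounds (-inf, 25): OK
  at node 38 with bounds (25, 41): OK
  at node 35 with bounds (25, 38): OK
  at node 47 with bounds (41, +inf): OK
No violation found at any node.
Result: Valid BST


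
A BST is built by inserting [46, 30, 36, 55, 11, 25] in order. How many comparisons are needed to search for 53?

Search path for 53: 46 -> 55
Found: False
Comparisons: 2


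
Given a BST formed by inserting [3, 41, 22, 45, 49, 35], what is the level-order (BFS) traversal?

Tree insertion order: [3, 41, 22, 45, 49, 35]
Tree (level-order array): [3, None, 41, 22, 45, None, 35, None, 49]
BFS from the root, enqueuing left then right child of each popped node:
  queue [3] -> pop 3, enqueue [41], visited so far: [3]
  queue [41] -> pop 41, enqueue [22, 45], visited so far: [3, 41]
  queue [22, 45] -> pop 22, enqueue [35], visited so far: [3, 41, 22]
  queue [45, 35] -> pop 45, enqueue [49], visited so far: [3, 41, 22, 45]
  queue [35, 49] -> pop 35, enqueue [none], visited so far: [3, 41, 22, 45, 35]
  queue [49] -> pop 49, enqueue [none], visited so far: [3, 41, 22, 45, 35, 49]
Result: [3, 41, 22, 45, 35, 49]


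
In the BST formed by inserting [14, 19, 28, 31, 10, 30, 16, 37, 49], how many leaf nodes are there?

Tree built from: [14, 19, 28, 31, 10, 30, 16, 37, 49]
Tree (level-order array): [14, 10, 19, None, None, 16, 28, None, None, None, 31, 30, 37, None, None, None, 49]
Rule: A leaf has 0 children.
Per-node child counts:
  node 14: 2 child(ren)
  node 10: 0 child(ren)
  node 19: 2 child(ren)
  node 16: 0 child(ren)
  node 28: 1 child(ren)
  node 31: 2 child(ren)
  node 30: 0 child(ren)
  node 37: 1 child(ren)
  node 49: 0 child(ren)
Matching nodes: [10, 16, 30, 49]
Count of leaf nodes: 4


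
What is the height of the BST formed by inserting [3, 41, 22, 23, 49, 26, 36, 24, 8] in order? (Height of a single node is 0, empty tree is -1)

Insertion order: [3, 41, 22, 23, 49, 26, 36, 24, 8]
Tree (level-order array): [3, None, 41, 22, 49, 8, 23, None, None, None, None, None, 26, 24, 36]
Compute height bottom-up (empty subtree = -1):
  height(8) = 1 + max(-1, -1) = 0
  height(24) = 1 + max(-1, -1) = 0
  height(36) = 1 + max(-1, -1) = 0
  height(26) = 1 + max(0, 0) = 1
  height(23) = 1 + max(-1, 1) = 2
  height(22) = 1 + max(0, 2) = 3
  height(49) = 1 + max(-1, -1) = 0
  height(41) = 1 + max(3, 0) = 4
  height(3) = 1 + max(-1, 4) = 5
Height = 5


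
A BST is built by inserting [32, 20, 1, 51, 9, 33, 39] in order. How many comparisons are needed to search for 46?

Search path for 46: 32 -> 51 -> 33 -> 39
Found: False
Comparisons: 4


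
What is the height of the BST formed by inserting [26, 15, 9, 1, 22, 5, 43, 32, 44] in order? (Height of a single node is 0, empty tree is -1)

Insertion order: [26, 15, 9, 1, 22, 5, 43, 32, 44]
Tree (level-order array): [26, 15, 43, 9, 22, 32, 44, 1, None, None, None, None, None, None, None, None, 5]
Compute height bottom-up (empty subtree = -1):
  height(5) = 1 + max(-1, -1) = 0
  height(1) = 1 + max(-1, 0) = 1
  height(9) = 1 + max(1, -1) = 2
  height(22) = 1 + max(-1, -1) = 0
  height(15) = 1 + max(2, 0) = 3
  height(32) = 1 + max(-1, -1) = 0
  height(44) = 1 + max(-1, -1) = 0
  height(43) = 1 + max(0, 0) = 1
  height(26) = 1 + max(3, 1) = 4
Height = 4


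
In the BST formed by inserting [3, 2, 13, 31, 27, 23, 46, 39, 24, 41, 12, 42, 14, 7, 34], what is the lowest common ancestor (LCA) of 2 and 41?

Tree insertion order: [3, 2, 13, 31, 27, 23, 46, 39, 24, 41, 12, 42, 14, 7, 34]
Tree (level-order array): [3, 2, 13, None, None, 12, 31, 7, None, 27, 46, None, None, 23, None, 39, None, 14, 24, 34, 41, None, None, None, None, None, None, None, 42]
In a BST, the LCA of p=2, q=41 is the first node v on the
root-to-leaf path with p <= v <= q (go left if both < v, right if both > v).
Walk from root:
  at 3: 2 <= 3 <= 41, this is the LCA
LCA = 3


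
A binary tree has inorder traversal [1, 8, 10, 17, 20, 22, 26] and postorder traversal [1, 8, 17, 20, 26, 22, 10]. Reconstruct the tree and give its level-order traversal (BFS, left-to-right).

Inorder:   [1, 8, 10, 17, 20, 22, 26]
Postorder: [1, 8, 17, 20, 26, 22, 10]
Algorithm: postorder visits root last, so walk postorder right-to-left;
each value is the root of the current inorder slice — split it at that
value, recurse on the right subtree first, then the left.
Recursive splits:
  root=10; inorder splits into left=[1, 8], right=[17, 20, 22, 26]
  root=22; inorder splits into left=[17, 20], right=[26]
  root=26; inorder splits into left=[], right=[]
  root=20; inorder splits into left=[17], right=[]
  root=17; inorder splits into left=[], right=[]
  root=8; inorder splits into left=[1], right=[]
  root=1; inorder splits into left=[], right=[]
Reconstructed level-order: [10, 8, 22, 1, 20, 26, 17]


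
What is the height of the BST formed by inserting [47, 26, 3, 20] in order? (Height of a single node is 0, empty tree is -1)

Insertion order: [47, 26, 3, 20]
Tree (level-order array): [47, 26, None, 3, None, None, 20]
Compute height bottom-up (empty subtree = -1):
  height(20) = 1 + max(-1, -1) = 0
  height(3) = 1 + max(-1, 0) = 1
  height(26) = 1 + max(1, -1) = 2
  height(47) = 1 + max(2, -1) = 3
Height = 3


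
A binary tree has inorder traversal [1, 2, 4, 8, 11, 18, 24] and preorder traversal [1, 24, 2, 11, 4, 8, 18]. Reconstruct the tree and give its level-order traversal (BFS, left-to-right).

Inorder:  [1, 2, 4, 8, 11, 18, 24]
Preorder: [1, 24, 2, 11, 4, 8, 18]
Algorithm: preorder visits root first, so consume preorder in order;
for each root, split the current inorder slice at that value into
left-subtree inorder and right-subtree inorder, then recurse.
Recursive splits:
  root=1; inorder splits into left=[], right=[2, 4, 8, 11, 18, 24]
  root=24; inorder splits into left=[2, 4, 8, 11, 18], right=[]
  root=2; inorder splits into left=[], right=[4, 8, 11, 18]
  root=11; inorder splits into left=[4, 8], right=[18]
  root=4; inorder splits into left=[], right=[8]
  root=8; inorder splits into left=[], right=[]
  root=18; inorder splits into left=[], right=[]
Reconstructed level-order: [1, 24, 2, 11, 4, 18, 8]


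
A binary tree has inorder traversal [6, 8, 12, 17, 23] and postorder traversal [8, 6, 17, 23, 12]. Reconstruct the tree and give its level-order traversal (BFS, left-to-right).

Inorder:   [6, 8, 12, 17, 23]
Postorder: [8, 6, 17, 23, 12]
Algorithm: postorder visits root last, so walk postorder right-to-left;
each value is the root of the current inorder slice — split it at that
value, recurse on the right subtree first, then the left.
Recursive splits:
  root=12; inorder splits into left=[6, 8], right=[17, 23]
  root=23; inorder splits into left=[17], right=[]
  root=17; inorder splits into left=[], right=[]
  root=6; inorder splits into left=[], right=[8]
  root=8; inorder splits into left=[], right=[]
Reconstructed level-order: [12, 6, 23, 8, 17]


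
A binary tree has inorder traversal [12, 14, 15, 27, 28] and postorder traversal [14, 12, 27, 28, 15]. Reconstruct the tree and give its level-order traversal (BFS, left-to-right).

Inorder:   [12, 14, 15, 27, 28]
Postorder: [14, 12, 27, 28, 15]
Algorithm: postorder visits root last, so walk postorder right-to-left;
each value is the root of the current inorder slice — split it at that
value, recurse on the right subtree first, then the left.
Recursive splits:
  root=15; inorder splits into left=[12, 14], right=[27, 28]
  root=28; inorder splits into left=[27], right=[]
  root=27; inorder splits into left=[], right=[]
  root=12; inorder splits into left=[], right=[14]
  root=14; inorder splits into left=[], right=[]
Reconstructed level-order: [15, 12, 28, 14, 27]


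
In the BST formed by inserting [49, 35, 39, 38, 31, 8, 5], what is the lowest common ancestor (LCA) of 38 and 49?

Tree insertion order: [49, 35, 39, 38, 31, 8, 5]
Tree (level-order array): [49, 35, None, 31, 39, 8, None, 38, None, 5]
In a BST, the LCA of p=38, q=49 is the first node v on the
root-to-leaf path with p <= v <= q (go left if both < v, right if both > v).
Walk from root:
  at 49: 38 <= 49 <= 49, this is the LCA
LCA = 49


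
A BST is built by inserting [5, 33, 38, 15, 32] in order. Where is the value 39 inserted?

Starting tree (level order): [5, None, 33, 15, 38, None, 32]
Insertion path: 5 -> 33 -> 38
Result: insert 39 as right child of 38
Final tree (level order): [5, None, 33, 15, 38, None, 32, None, 39]


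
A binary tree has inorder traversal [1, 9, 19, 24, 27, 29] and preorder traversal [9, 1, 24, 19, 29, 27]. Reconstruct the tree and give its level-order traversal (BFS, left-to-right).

Inorder:  [1, 9, 19, 24, 27, 29]
Preorder: [9, 1, 24, 19, 29, 27]
Algorithm: preorder visits root first, so consume preorder in order;
for each root, split the current inorder slice at that value into
left-subtree inorder and right-subtree inorder, then recurse.
Recursive splits:
  root=9; inorder splits into left=[1], right=[19, 24, 27, 29]
  root=1; inorder splits into left=[], right=[]
  root=24; inorder splits into left=[19], right=[27, 29]
  root=19; inorder splits into left=[], right=[]
  root=29; inorder splits into left=[27], right=[]
  root=27; inorder splits into left=[], right=[]
Reconstructed level-order: [9, 1, 24, 19, 29, 27]


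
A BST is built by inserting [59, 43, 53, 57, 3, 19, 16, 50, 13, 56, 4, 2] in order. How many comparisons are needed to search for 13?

Search path for 13: 59 -> 43 -> 3 -> 19 -> 16 -> 13
Found: True
Comparisons: 6


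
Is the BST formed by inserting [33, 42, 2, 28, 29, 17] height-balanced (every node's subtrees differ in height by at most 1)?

Tree (level-order array): [33, 2, 42, None, 28, None, None, 17, 29]
Definition: a tree is height-balanced if, at every node, |h(left) - h(right)| <= 1 (empty subtree has height -1).
Bottom-up per-node check:
  node 17: h_left=-1, h_right=-1, diff=0 [OK], height=0
  node 29: h_left=-1, h_right=-1, diff=0 [OK], height=0
  node 28: h_left=0, h_right=0, diff=0 [OK], height=1
  node 2: h_left=-1, h_right=1, diff=2 [FAIL (|-1-1|=2 > 1)], height=2
  node 42: h_left=-1, h_right=-1, diff=0 [OK], height=0
  node 33: h_left=2, h_right=0, diff=2 [FAIL (|2-0|=2 > 1)], height=3
Node 2 violates the condition: |-1 - 1| = 2 > 1.
Result: Not balanced


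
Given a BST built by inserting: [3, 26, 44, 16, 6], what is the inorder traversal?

Tree insertion order: [3, 26, 44, 16, 6]
Tree (level-order array): [3, None, 26, 16, 44, 6]
Inorder traversal: [3, 6, 16, 26, 44]


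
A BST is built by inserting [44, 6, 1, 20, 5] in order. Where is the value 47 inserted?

Starting tree (level order): [44, 6, None, 1, 20, None, 5]
Insertion path: 44
Result: insert 47 as right child of 44
Final tree (level order): [44, 6, 47, 1, 20, None, None, None, 5]


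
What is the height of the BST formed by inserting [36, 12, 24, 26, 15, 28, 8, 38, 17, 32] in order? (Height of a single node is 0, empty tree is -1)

Insertion order: [36, 12, 24, 26, 15, 28, 8, 38, 17, 32]
Tree (level-order array): [36, 12, 38, 8, 24, None, None, None, None, 15, 26, None, 17, None, 28, None, None, None, 32]
Compute height bottom-up (empty subtree = -1):
  height(8) = 1 + max(-1, -1) = 0
  height(17) = 1 + max(-1, -1) = 0
  height(15) = 1 + max(-1, 0) = 1
  height(32) = 1 + max(-1, -1) = 0
  height(28) = 1 + max(-1, 0) = 1
  height(26) = 1 + max(-1, 1) = 2
  height(24) = 1 + max(1, 2) = 3
  height(12) = 1 + max(0, 3) = 4
  height(38) = 1 + max(-1, -1) = 0
  height(36) = 1 + max(4, 0) = 5
Height = 5


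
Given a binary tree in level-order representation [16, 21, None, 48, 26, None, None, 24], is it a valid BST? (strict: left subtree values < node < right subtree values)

Level-order array: [16, 21, None, 48, 26, None, None, 24]
Validate using subtree bounds (lo, hi): at each node, require lo < value < hi,
then recurse left with hi=value and right with lo=value.
Preorder trace (stopping at first violation):
  at node 16 with bounds (-inf, +inf): OK
  at node 21 with bounds (-inf, 16): VIOLATION
Node 21 violates its bound: not (-inf < 21 < 16).
Result: Not a valid BST


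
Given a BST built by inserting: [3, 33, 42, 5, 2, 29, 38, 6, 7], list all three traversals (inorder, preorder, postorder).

Tree insertion order: [3, 33, 42, 5, 2, 29, 38, 6, 7]
Tree (level-order array): [3, 2, 33, None, None, 5, 42, None, 29, 38, None, 6, None, None, None, None, 7]
Inorder (L, root, R): [2, 3, 5, 6, 7, 29, 33, 38, 42]
Preorder (root, L, R): [3, 2, 33, 5, 29, 6, 7, 42, 38]
Postorder (L, R, root): [2, 7, 6, 29, 5, 38, 42, 33, 3]


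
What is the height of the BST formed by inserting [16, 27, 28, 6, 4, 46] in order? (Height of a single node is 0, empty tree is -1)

Insertion order: [16, 27, 28, 6, 4, 46]
Tree (level-order array): [16, 6, 27, 4, None, None, 28, None, None, None, 46]
Compute height bottom-up (empty subtree = -1):
  height(4) = 1 + max(-1, -1) = 0
  height(6) = 1 + max(0, -1) = 1
  height(46) = 1 + max(-1, -1) = 0
  height(28) = 1 + max(-1, 0) = 1
  height(27) = 1 + max(-1, 1) = 2
  height(16) = 1 + max(1, 2) = 3
Height = 3


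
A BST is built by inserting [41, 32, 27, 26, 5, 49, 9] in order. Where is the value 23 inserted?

Starting tree (level order): [41, 32, 49, 27, None, None, None, 26, None, 5, None, None, 9]
Insertion path: 41 -> 32 -> 27 -> 26 -> 5 -> 9
Result: insert 23 as right child of 9
Final tree (level order): [41, 32, 49, 27, None, None, None, 26, None, 5, None, None, 9, None, 23]


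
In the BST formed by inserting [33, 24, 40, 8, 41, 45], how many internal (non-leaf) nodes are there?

Tree built from: [33, 24, 40, 8, 41, 45]
Tree (level-order array): [33, 24, 40, 8, None, None, 41, None, None, None, 45]
Rule: An internal node has at least one child.
Per-node child counts:
  node 33: 2 child(ren)
  node 24: 1 child(ren)
  node 8: 0 child(ren)
  node 40: 1 child(ren)
  node 41: 1 child(ren)
  node 45: 0 child(ren)
Matching nodes: [33, 24, 40, 41]
Count of internal (non-leaf) nodes: 4


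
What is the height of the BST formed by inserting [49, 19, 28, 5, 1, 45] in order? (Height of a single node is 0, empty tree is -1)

Insertion order: [49, 19, 28, 5, 1, 45]
Tree (level-order array): [49, 19, None, 5, 28, 1, None, None, 45]
Compute height bottom-up (empty subtree = -1):
  height(1) = 1 + max(-1, -1) = 0
  height(5) = 1 + max(0, -1) = 1
  height(45) = 1 + max(-1, -1) = 0
  height(28) = 1 + max(-1, 0) = 1
  height(19) = 1 + max(1, 1) = 2
  height(49) = 1 + max(2, -1) = 3
Height = 3


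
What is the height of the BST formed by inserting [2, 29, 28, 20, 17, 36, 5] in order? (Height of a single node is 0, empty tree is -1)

Insertion order: [2, 29, 28, 20, 17, 36, 5]
Tree (level-order array): [2, None, 29, 28, 36, 20, None, None, None, 17, None, 5]
Compute height bottom-up (empty subtree = -1):
  height(5) = 1 + max(-1, -1) = 0
  height(17) = 1 + max(0, -1) = 1
  height(20) = 1 + max(1, -1) = 2
  height(28) = 1 + max(2, -1) = 3
  height(36) = 1 + max(-1, -1) = 0
  height(29) = 1 + max(3, 0) = 4
  height(2) = 1 + max(-1, 4) = 5
Height = 5


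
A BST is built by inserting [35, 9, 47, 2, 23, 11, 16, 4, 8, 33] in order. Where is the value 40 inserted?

Starting tree (level order): [35, 9, 47, 2, 23, None, None, None, 4, 11, 33, None, 8, None, 16]
Insertion path: 35 -> 47
Result: insert 40 as left child of 47
Final tree (level order): [35, 9, 47, 2, 23, 40, None, None, 4, 11, 33, None, None, None, 8, None, 16]


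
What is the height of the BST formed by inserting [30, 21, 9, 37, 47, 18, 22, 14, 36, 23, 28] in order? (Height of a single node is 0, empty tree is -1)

Insertion order: [30, 21, 9, 37, 47, 18, 22, 14, 36, 23, 28]
Tree (level-order array): [30, 21, 37, 9, 22, 36, 47, None, 18, None, 23, None, None, None, None, 14, None, None, 28]
Compute height bottom-up (empty subtree = -1):
  height(14) = 1 + max(-1, -1) = 0
  height(18) = 1 + max(0, -1) = 1
  height(9) = 1 + max(-1, 1) = 2
  height(28) = 1 + max(-1, -1) = 0
  height(23) = 1 + max(-1, 0) = 1
  height(22) = 1 + max(-1, 1) = 2
  height(21) = 1 + max(2, 2) = 3
  height(36) = 1 + max(-1, -1) = 0
  height(47) = 1 + max(-1, -1) = 0
  height(37) = 1 + max(0, 0) = 1
  height(30) = 1 + max(3, 1) = 4
Height = 4


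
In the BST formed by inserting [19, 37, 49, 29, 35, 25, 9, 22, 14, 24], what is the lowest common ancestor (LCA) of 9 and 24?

Tree insertion order: [19, 37, 49, 29, 35, 25, 9, 22, 14, 24]
Tree (level-order array): [19, 9, 37, None, 14, 29, 49, None, None, 25, 35, None, None, 22, None, None, None, None, 24]
In a BST, the LCA of p=9, q=24 is the first node v on the
root-to-leaf path with p <= v <= q (go left if both < v, right if both > v).
Walk from root:
  at 19: 9 <= 19 <= 24, this is the LCA
LCA = 19


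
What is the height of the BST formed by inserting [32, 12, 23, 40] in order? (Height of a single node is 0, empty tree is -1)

Insertion order: [32, 12, 23, 40]
Tree (level-order array): [32, 12, 40, None, 23]
Compute height bottom-up (empty subtree = -1):
  height(23) = 1 + max(-1, -1) = 0
  height(12) = 1 + max(-1, 0) = 1
  height(40) = 1 + max(-1, -1) = 0
  height(32) = 1 + max(1, 0) = 2
Height = 2


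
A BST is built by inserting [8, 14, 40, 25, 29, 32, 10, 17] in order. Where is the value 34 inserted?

Starting tree (level order): [8, None, 14, 10, 40, None, None, 25, None, 17, 29, None, None, None, 32]
Insertion path: 8 -> 14 -> 40 -> 25 -> 29 -> 32
Result: insert 34 as right child of 32
Final tree (level order): [8, None, 14, 10, 40, None, None, 25, None, 17, 29, None, None, None, 32, None, 34]


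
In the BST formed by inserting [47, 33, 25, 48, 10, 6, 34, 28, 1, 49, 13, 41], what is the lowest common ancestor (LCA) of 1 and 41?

Tree insertion order: [47, 33, 25, 48, 10, 6, 34, 28, 1, 49, 13, 41]
Tree (level-order array): [47, 33, 48, 25, 34, None, 49, 10, 28, None, 41, None, None, 6, 13, None, None, None, None, 1]
In a BST, the LCA of p=1, q=41 is the first node v on the
root-to-leaf path with p <= v <= q (go left if both < v, right if both > v).
Walk from root:
  at 47: both 1 and 41 < 47, go left
  at 33: 1 <= 33 <= 41, this is the LCA
LCA = 33


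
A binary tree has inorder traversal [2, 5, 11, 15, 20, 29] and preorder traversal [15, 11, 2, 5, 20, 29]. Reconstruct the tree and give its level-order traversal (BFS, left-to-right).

Inorder:  [2, 5, 11, 15, 20, 29]
Preorder: [15, 11, 2, 5, 20, 29]
Algorithm: preorder visits root first, so consume preorder in order;
for each root, split the current inorder slice at that value into
left-subtree inorder and right-subtree inorder, then recurse.
Recursive splits:
  root=15; inorder splits into left=[2, 5, 11], right=[20, 29]
  root=11; inorder splits into left=[2, 5], right=[]
  root=2; inorder splits into left=[], right=[5]
  root=5; inorder splits into left=[], right=[]
  root=20; inorder splits into left=[], right=[29]
  root=29; inorder splits into left=[], right=[]
Reconstructed level-order: [15, 11, 20, 2, 29, 5]


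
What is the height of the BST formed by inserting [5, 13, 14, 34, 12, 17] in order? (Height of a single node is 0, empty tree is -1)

Insertion order: [5, 13, 14, 34, 12, 17]
Tree (level-order array): [5, None, 13, 12, 14, None, None, None, 34, 17]
Compute height bottom-up (empty subtree = -1):
  height(12) = 1 + max(-1, -1) = 0
  height(17) = 1 + max(-1, -1) = 0
  height(34) = 1 + max(0, -1) = 1
  height(14) = 1 + max(-1, 1) = 2
  height(13) = 1 + max(0, 2) = 3
  height(5) = 1 + max(-1, 3) = 4
Height = 4


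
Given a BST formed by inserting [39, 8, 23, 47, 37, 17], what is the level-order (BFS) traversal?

Tree insertion order: [39, 8, 23, 47, 37, 17]
Tree (level-order array): [39, 8, 47, None, 23, None, None, 17, 37]
BFS from the root, enqueuing left then right child of each popped node:
  queue [39] -> pop 39, enqueue [8, 47], visited so far: [39]
  queue [8, 47] -> pop 8, enqueue [23], visited so far: [39, 8]
  queue [47, 23] -> pop 47, enqueue [none], visited so far: [39, 8, 47]
  queue [23] -> pop 23, enqueue [17, 37], visited so far: [39, 8, 47, 23]
  queue [17, 37] -> pop 17, enqueue [none], visited so far: [39, 8, 47, 23, 17]
  queue [37] -> pop 37, enqueue [none], visited so far: [39, 8, 47, 23, 17, 37]
Result: [39, 8, 47, 23, 17, 37]


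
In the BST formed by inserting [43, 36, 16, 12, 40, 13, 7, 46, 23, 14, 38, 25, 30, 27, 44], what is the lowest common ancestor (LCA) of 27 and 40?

Tree insertion order: [43, 36, 16, 12, 40, 13, 7, 46, 23, 14, 38, 25, 30, 27, 44]
Tree (level-order array): [43, 36, 46, 16, 40, 44, None, 12, 23, 38, None, None, None, 7, 13, None, 25, None, None, None, None, None, 14, None, 30, None, None, 27]
In a BST, the LCA of p=27, q=40 is the first node v on the
root-to-leaf path with p <= v <= q (go left if both < v, right if both > v).
Walk from root:
  at 43: both 27 and 40 < 43, go left
  at 36: 27 <= 36 <= 40, this is the LCA
LCA = 36


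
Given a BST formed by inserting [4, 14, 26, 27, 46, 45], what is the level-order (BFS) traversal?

Tree insertion order: [4, 14, 26, 27, 46, 45]
Tree (level-order array): [4, None, 14, None, 26, None, 27, None, 46, 45]
BFS from the root, enqueuing left then right child of each popped node:
  queue [4] -> pop 4, enqueue [14], visited so far: [4]
  queue [14] -> pop 14, enqueue [26], visited so far: [4, 14]
  queue [26] -> pop 26, enqueue [27], visited so far: [4, 14, 26]
  queue [27] -> pop 27, enqueue [46], visited so far: [4, 14, 26, 27]
  queue [46] -> pop 46, enqueue [45], visited so far: [4, 14, 26, 27, 46]
  queue [45] -> pop 45, enqueue [none], visited so far: [4, 14, 26, 27, 46, 45]
Result: [4, 14, 26, 27, 46, 45]


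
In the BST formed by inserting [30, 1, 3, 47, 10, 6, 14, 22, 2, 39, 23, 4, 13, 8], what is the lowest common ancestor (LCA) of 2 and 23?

Tree insertion order: [30, 1, 3, 47, 10, 6, 14, 22, 2, 39, 23, 4, 13, 8]
Tree (level-order array): [30, 1, 47, None, 3, 39, None, 2, 10, None, None, None, None, 6, 14, 4, 8, 13, 22, None, None, None, None, None, None, None, 23]
In a BST, the LCA of p=2, q=23 is the first node v on the
root-to-leaf path with p <= v <= q (go left if both < v, right if both > v).
Walk from root:
  at 30: both 2 and 23 < 30, go left
  at 1: both 2 and 23 > 1, go right
  at 3: 2 <= 3 <= 23, this is the LCA
LCA = 3


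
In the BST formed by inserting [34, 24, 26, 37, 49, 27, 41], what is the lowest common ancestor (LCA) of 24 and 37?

Tree insertion order: [34, 24, 26, 37, 49, 27, 41]
Tree (level-order array): [34, 24, 37, None, 26, None, 49, None, 27, 41]
In a BST, the LCA of p=24, q=37 is the first node v on the
root-to-leaf path with p <= v <= q (go left if both < v, right if both > v).
Walk from root:
  at 34: 24 <= 34 <= 37, this is the LCA
LCA = 34


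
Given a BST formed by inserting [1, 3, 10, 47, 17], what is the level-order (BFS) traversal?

Tree insertion order: [1, 3, 10, 47, 17]
Tree (level-order array): [1, None, 3, None, 10, None, 47, 17]
BFS from the root, enqueuing left then right child of each popped node:
  queue [1] -> pop 1, enqueue [3], visited so far: [1]
  queue [3] -> pop 3, enqueue [10], visited so far: [1, 3]
  queue [10] -> pop 10, enqueue [47], visited so far: [1, 3, 10]
  queue [47] -> pop 47, enqueue [17], visited so far: [1, 3, 10, 47]
  queue [17] -> pop 17, enqueue [none], visited so far: [1, 3, 10, 47, 17]
Result: [1, 3, 10, 47, 17]


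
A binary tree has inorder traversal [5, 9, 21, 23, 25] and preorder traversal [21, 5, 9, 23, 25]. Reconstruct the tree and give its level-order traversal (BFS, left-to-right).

Inorder:  [5, 9, 21, 23, 25]
Preorder: [21, 5, 9, 23, 25]
Algorithm: preorder visits root first, so consume preorder in order;
for each root, split the current inorder slice at that value into
left-subtree inorder and right-subtree inorder, then recurse.
Recursive splits:
  root=21; inorder splits into left=[5, 9], right=[23, 25]
  root=5; inorder splits into left=[], right=[9]
  root=9; inorder splits into left=[], right=[]
  root=23; inorder splits into left=[], right=[25]
  root=25; inorder splits into left=[], right=[]
Reconstructed level-order: [21, 5, 23, 9, 25]


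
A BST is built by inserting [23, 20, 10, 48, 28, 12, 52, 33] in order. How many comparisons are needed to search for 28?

Search path for 28: 23 -> 48 -> 28
Found: True
Comparisons: 3


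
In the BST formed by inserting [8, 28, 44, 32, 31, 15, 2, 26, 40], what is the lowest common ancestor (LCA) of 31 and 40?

Tree insertion order: [8, 28, 44, 32, 31, 15, 2, 26, 40]
Tree (level-order array): [8, 2, 28, None, None, 15, 44, None, 26, 32, None, None, None, 31, 40]
In a BST, the LCA of p=31, q=40 is the first node v on the
root-to-leaf path with p <= v <= q (go left if both < v, right if both > v).
Walk from root:
  at 8: both 31 and 40 > 8, go right
  at 28: both 31 and 40 > 28, go right
  at 44: both 31 and 40 < 44, go left
  at 32: 31 <= 32 <= 40, this is the LCA
LCA = 32
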